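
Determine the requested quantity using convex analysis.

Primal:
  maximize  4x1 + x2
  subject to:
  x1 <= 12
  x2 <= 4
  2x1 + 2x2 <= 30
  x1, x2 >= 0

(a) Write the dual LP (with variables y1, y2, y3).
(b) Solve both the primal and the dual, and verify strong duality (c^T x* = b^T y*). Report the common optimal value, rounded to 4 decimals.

The standard primal-dual pair for 'max c^T x s.t. A x <= b, x >= 0' is:
  Dual:  min b^T y  s.t.  A^T y >= c,  y >= 0.

So the dual LP is:
  minimize  12y1 + 4y2 + 30y3
  subject to:
    y1 + 2y3 >= 4
    y2 + 2y3 >= 1
    y1, y2, y3 >= 0

Solving the primal: x* = (12, 3).
  primal value c^T x* = 51.
Solving the dual: y* = (3, 0, 0.5).
  dual value b^T y* = 51.
Strong duality: c^T x* = b^T y*. Confirmed.

51


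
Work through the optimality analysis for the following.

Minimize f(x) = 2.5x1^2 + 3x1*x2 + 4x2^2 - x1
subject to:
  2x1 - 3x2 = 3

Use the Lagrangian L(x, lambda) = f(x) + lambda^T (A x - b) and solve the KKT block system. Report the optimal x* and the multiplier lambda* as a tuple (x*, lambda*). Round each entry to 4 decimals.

Form the Lagrangian:
  L(x, lambda) = (1/2) x^T Q x + c^T x + lambda^T (A x - b)
Stationarity (grad_x L = 0): Q x + c + A^T lambda = 0.
Primal feasibility: A x = b.

This gives the KKT block system:
  [ Q   A^T ] [ x     ]   [-c ]
  [ A    0  ] [ lambda ] = [ b ]

Solving the linear system:
  x*      = (0.7434, -0.5044)
  lambda* = (-0.6018)
  f(x*)   = 0.531

x* = (0.7434, -0.5044), lambda* = (-0.6018)


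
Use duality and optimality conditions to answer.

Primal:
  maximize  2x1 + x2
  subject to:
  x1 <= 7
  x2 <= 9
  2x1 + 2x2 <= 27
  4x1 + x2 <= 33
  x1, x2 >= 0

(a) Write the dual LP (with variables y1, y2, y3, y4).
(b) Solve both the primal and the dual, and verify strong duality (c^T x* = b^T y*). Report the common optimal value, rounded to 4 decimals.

The standard primal-dual pair for 'max c^T x s.t. A x <= b, x >= 0' is:
  Dual:  min b^T y  s.t.  A^T y >= c,  y >= 0.

So the dual LP is:
  minimize  7y1 + 9y2 + 27y3 + 33y4
  subject to:
    y1 + 2y3 + 4y4 >= 2
    y2 + 2y3 + y4 >= 1
    y1, y2, y3, y4 >= 0

Solving the primal: x* = (6.5, 7).
  primal value c^T x* = 20.
Solving the dual: y* = (0, 0, 0.3333, 0.3333).
  dual value b^T y* = 20.
Strong duality: c^T x* = b^T y*. Confirmed.

20


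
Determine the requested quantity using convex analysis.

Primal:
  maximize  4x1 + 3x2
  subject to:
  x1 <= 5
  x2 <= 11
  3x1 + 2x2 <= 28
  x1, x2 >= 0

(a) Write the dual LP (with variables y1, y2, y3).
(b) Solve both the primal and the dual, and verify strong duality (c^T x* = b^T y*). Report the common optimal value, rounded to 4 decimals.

The standard primal-dual pair for 'max c^T x s.t. A x <= b, x >= 0' is:
  Dual:  min b^T y  s.t.  A^T y >= c,  y >= 0.

So the dual LP is:
  minimize  5y1 + 11y2 + 28y3
  subject to:
    y1 + 3y3 >= 4
    y2 + 2y3 >= 3
    y1, y2, y3 >= 0

Solving the primal: x* = (2, 11).
  primal value c^T x* = 41.
Solving the dual: y* = (0, 0.3333, 1.3333).
  dual value b^T y* = 41.
Strong duality: c^T x* = b^T y*. Confirmed.

41


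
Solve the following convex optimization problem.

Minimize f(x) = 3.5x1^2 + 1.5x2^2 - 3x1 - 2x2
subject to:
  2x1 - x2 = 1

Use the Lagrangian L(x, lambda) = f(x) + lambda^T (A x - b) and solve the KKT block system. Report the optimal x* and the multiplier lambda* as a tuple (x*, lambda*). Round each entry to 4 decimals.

Form the Lagrangian:
  L(x, lambda) = (1/2) x^T Q x + c^T x + lambda^T (A x - b)
Stationarity (grad_x L = 0): Q x + c + A^T lambda = 0.
Primal feasibility: A x = b.

This gives the KKT block system:
  [ Q   A^T ] [ x     ]   [-c ]
  [ A    0  ] [ lambda ] = [ b ]

Solving the linear system:
  x*      = (0.6842, 0.3684)
  lambda* = (-0.8947)
  f(x*)   = -0.9474

x* = (0.6842, 0.3684), lambda* = (-0.8947)


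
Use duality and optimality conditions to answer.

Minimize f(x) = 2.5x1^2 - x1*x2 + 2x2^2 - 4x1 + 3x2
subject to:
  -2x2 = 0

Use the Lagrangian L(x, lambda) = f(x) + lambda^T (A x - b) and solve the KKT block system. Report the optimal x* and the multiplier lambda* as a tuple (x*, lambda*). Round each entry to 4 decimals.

Form the Lagrangian:
  L(x, lambda) = (1/2) x^T Q x + c^T x + lambda^T (A x - b)
Stationarity (grad_x L = 0): Q x + c + A^T lambda = 0.
Primal feasibility: A x = b.

This gives the KKT block system:
  [ Q   A^T ] [ x     ]   [-c ]
  [ A    0  ] [ lambda ] = [ b ]

Solving the linear system:
  x*      = (0.8, 0)
  lambda* = (1.1)
  f(x*)   = -1.6

x* = (0.8, 0), lambda* = (1.1)


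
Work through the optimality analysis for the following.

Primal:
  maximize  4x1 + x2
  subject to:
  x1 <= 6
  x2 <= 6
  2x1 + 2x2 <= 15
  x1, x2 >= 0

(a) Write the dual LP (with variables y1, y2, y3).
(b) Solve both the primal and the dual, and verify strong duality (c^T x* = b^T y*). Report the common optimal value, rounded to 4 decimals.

The standard primal-dual pair for 'max c^T x s.t. A x <= b, x >= 0' is:
  Dual:  min b^T y  s.t.  A^T y >= c,  y >= 0.

So the dual LP is:
  minimize  6y1 + 6y2 + 15y3
  subject to:
    y1 + 2y3 >= 4
    y2 + 2y3 >= 1
    y1, y2, y3 >= 0

Solving the primal: x* = (6, 1.5).
  primal value c^T x* = 25.5.
Solving the dual: y* = (3, 0, 0.5).
  dual value b^T y* = 25.5.
Strong duality: c^T x* = b^T y*. Confirmed.

25.5


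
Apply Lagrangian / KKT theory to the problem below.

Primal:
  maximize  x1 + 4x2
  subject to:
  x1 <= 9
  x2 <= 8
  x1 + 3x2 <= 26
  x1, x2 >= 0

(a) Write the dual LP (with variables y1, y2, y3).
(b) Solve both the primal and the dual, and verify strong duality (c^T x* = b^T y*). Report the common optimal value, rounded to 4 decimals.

The standard primal-dual pair for 'max c^T x s.t. A x <= b, x >= 0' is:
  Dual:  min b^T y  s.t.  A^T y >= c,  y >= 0.

So the dual LP is:
  minimize  9y1 + 8y2 + 26y3
  subject to:
    y1 + y3 >= 1
    y2 + 3y3 >= 4
    y1, y2, y3 >= 0

Solving the primal: x* = (2, 8).
  primal value c^T x* = 34.
Solving the dual: y* = (0, 1, 1).
  dual value b^T y* = 34.
Strong duality: c^T x* = b^T y*. Confirmed.

34


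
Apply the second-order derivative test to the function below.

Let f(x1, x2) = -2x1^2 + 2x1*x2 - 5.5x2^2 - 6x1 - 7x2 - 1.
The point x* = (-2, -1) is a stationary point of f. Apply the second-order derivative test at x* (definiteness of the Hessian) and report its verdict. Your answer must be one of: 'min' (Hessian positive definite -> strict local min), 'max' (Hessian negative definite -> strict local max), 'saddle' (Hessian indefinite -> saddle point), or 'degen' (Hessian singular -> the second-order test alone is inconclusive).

Compute the Hessian H = grad^2 f:
  H = [[-4, 2], [2, -11]]
Verify stationarity: grad f(x*) = H x* + g = (0, 0).
Eigenvalues of H: -11.5311, -3.4689.
Both eigenvalues < 0, so H is negative definite -> x* is a strict local max.

max


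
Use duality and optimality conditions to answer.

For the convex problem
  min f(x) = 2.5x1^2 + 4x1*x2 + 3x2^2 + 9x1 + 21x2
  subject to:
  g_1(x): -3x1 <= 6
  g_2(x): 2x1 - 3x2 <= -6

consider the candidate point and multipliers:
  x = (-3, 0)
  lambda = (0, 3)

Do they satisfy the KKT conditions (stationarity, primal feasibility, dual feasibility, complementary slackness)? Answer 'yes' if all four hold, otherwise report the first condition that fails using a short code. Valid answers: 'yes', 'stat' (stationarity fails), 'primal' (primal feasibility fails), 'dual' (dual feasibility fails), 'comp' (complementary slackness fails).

Gradient of f: grad f(x) = Q x + c = (-6, 9)
Constraint values g_i(x) = a_i^T x - b_i:
  g_1((-3, 0)) = 3
  g_2((-3, 0)) = 0
Stationarity residual: grad f(x) + sum_i lambda_i a_i = (0, 0)
  -> stationarity OK
Primal feasibility (all g_i <= 0): FAILS
Dual feasibility (all lambda_i >= 0): OK
Complementary slackness (lambda_i * g_i(x) = 0 for all i): OK

Verdict: the first failing condition is primal_feasibility -> primal.

primal


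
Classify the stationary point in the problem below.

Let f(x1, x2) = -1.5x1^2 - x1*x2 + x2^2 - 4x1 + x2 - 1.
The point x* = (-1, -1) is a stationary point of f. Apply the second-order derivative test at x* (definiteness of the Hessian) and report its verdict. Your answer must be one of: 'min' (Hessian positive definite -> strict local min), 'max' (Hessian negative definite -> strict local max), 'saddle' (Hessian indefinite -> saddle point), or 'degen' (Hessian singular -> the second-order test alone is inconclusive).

Compute the Hessian H = grad^2 f:
  H = [[-3, -1], [-1, 2]]
Verify stationarity: grad f(x*) = H x* + g = (0, 0).
Eigenvalues of H: -3.1926, 2.1926.
Eigenvalues have mixed signs, so H is indefinite -> x* is a saddle point.

saddle


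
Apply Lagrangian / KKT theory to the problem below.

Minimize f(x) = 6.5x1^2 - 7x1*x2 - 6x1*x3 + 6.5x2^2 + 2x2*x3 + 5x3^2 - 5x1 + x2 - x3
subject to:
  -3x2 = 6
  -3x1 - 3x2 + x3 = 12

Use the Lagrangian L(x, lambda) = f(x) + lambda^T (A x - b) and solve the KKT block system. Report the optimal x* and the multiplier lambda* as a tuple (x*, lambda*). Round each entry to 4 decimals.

Form the Lagrangian:
  L(x, lambda) = (1/2) x^T Q x + c^T x + lambda^T (A x - b)
Stationarity (grad_x L = 0): Q x + c + A^T lambda = 0.
Primal feasibility: A x = b.

This gives the KKT block system:
  [ Q   A^T ] [ x     ]   [-c ]
  [ A    0  ] [ lambda ] = [ b ]

Solving the linear system:
  x*      = (-2.0597, -2, -0.1791)
  lambda* = (1.9204, -5.5672)
  f(x*)   = 31.8806

x* = (-2.0597, -2, -0.1791), lambda* = (1.9204, -5.5672)


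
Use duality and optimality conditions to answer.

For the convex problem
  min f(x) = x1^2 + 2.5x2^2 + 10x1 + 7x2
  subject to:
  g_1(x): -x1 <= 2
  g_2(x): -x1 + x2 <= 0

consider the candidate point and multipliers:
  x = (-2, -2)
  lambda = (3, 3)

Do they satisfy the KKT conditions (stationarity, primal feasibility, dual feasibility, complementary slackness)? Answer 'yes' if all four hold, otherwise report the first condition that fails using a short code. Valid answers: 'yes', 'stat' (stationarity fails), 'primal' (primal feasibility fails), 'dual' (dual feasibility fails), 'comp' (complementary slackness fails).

Gradient of f: grad f(x) = Q x + c = (6, -3)
Constraint values g_i(x) = a_i^T x - b_i:
  g_1((-2, -2)) = 0
  g_2((-2, -2)) = 0
Stationarity residual: grad f(x) + sum_i lambda_i a_i = (0, 0)
  -> stationarity OK
Primal feasibility (all g_i <= 0): OK
Dual feasibility (all lambda_i >= 0): OK
Complementary slackness (lambda_i * g_i(x) = 0 for all i): OK

Verdict: yes, KKT holds.

yes


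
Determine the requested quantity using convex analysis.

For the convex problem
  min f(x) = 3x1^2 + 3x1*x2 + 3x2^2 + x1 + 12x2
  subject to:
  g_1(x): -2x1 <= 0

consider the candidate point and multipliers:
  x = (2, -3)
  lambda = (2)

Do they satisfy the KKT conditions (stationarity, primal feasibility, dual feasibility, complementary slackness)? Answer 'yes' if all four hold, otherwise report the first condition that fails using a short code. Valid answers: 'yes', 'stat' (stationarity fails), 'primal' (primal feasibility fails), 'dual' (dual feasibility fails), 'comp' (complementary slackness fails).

Gradient of f: grad f(x) = Q x + c = (4, 0)
Constraint values g_i(x) = a_i^T x - b_i:
  g_1((2, -3)) = -4
Stationarity residual: grad f(x) + sum_i lambda_i a_i = (0, 0)
  -> stationarity OK
Primal feasibility (all g_i <= 0): OK
Dual feasibility (all lambda_i >= 0): OK
Complementary slackness (lambda_i * g_i(x) = 0 for all i): FAILS

Verdict: the first failing condition is complementary_slackness -> comp.

comp


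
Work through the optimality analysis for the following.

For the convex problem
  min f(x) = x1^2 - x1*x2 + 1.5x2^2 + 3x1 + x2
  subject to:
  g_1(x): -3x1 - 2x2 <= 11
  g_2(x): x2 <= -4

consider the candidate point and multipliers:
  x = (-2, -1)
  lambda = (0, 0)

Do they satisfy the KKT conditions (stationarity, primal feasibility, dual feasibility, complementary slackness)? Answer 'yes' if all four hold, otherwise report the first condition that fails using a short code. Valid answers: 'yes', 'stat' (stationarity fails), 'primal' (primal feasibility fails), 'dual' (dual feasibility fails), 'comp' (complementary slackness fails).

Gradient of f: grad f(x) = Q x + c = (0, 0)
Constraint values g_i(x) = a_i^T x - b_i:
  g_1((-2, -1)) = -3
  g_2((-2, -1)) = 3
Stationarity residual: grad f(x) + sum_i lambda_i a_i = (0, 0)
  -> stationarity OK
Primal feasibility (all g_i <= 0): FAILS
Dual feasibility (all lambda_i >= 0): OK
Complementary slackness (lambda_i * g_i(x) = 0 for all i): OK

Verdict: the first failing condition is primal_feasibility -> primal.

primal


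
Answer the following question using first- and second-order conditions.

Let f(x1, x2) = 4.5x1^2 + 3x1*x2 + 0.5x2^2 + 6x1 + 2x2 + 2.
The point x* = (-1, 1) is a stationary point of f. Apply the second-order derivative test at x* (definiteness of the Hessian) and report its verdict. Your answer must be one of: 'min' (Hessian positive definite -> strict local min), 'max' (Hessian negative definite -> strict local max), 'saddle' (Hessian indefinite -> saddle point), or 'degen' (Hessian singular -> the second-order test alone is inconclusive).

Compute the Hessian H = grad^2 f:
  H = [[9, 3], [3, 1]]
Verify stationarity: grad f(x*) = H x* + g = (0, 0).
Eigenvalues of H: 0, 10.
H has a zero eigenvalue (singular; positive semidefinite but not definite), so H is neither positive definite, negative definite, nor indefinite. The second-order test alone is inconclusive -> degen.
(Indeed, f is constant along the null direction of H through x*, so x* is not a strict local extremum.)

degen


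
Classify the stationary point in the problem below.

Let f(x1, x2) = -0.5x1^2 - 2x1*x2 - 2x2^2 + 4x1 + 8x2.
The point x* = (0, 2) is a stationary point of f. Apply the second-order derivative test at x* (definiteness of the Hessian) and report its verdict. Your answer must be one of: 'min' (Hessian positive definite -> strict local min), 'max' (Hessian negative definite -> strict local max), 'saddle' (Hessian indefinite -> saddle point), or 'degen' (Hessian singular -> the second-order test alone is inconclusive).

Compute the Hessian H = grad^2 f:
  H = [[-1, -2], [-2, -4]]
Verify stationarity: grad f(x*) = H x* + g = (0, 0).
Eigenvalues of H: -5, 0.
H has a zero eigenvalue (singular; negative semidefinite but not definite), so H is neither positive definite, negative definite, nor indefinite. The second-order test alone is inconclusive -> degen.
(Indeed, f is constant along the null direction of H through x*, so x* is not a strict local extremum.)

degen


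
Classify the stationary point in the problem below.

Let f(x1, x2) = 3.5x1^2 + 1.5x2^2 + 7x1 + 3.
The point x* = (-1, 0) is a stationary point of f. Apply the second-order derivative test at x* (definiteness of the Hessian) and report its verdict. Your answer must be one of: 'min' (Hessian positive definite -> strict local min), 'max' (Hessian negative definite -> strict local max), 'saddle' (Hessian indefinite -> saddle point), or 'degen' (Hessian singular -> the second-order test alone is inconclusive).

Compute the Hessian H = grad^2 f:
  H = [[7, 0], [0, 3]]
Verify stationarity: grad f(x*) = H x* + g = (0, 0).
Eigenvalues of H: 3, 7.
Both eigenvalues > 0, so H is positive definite -> x* is a strict local min.

min


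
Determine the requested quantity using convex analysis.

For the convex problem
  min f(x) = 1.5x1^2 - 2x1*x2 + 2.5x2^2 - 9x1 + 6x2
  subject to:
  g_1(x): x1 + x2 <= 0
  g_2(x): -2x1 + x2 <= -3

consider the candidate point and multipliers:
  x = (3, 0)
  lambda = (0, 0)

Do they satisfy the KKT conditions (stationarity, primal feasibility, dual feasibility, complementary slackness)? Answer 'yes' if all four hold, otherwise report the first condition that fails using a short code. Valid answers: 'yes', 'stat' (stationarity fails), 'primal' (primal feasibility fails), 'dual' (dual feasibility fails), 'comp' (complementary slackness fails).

Gradient of f: grad f(x) = Q x + c = (0, 0)
Constraint values g_i(x) = a_i^T x - b_i:
  g_1((3, 0)) = 3
  g_2((3, 0)) = -3
Stationarity residual: grad f(x) + sum_i lambda_i a_i = (0, 0)
  -> stationarity OK
Primal feasibility (all g_i <= 0): FAILS
Dual feasibility (all lambda_i >= 0): OK
Complementary slackness (lambda_i * g_i(x) = 0 for all i): OK

Verdict: the first failing condition is primal_feasibility -> primal.

primal


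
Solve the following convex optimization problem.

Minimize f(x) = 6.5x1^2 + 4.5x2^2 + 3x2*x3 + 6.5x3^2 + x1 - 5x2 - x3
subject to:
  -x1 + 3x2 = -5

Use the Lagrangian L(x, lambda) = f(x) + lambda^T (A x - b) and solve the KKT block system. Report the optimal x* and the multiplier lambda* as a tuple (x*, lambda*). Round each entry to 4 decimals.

Form the Lagrangian:
  L(x, lambda) = (1/2) x^T Q x + c^T x + lambda^T (A x - b)
Stationarity (grad_x L = 0): Q x + c + A^T lambda = 0.
Primal feasibility: A x = b.

This gives the KKT block system:
  [ Q   A^T ] [ x     ]   [-c ]
  [ A    0  ] [ lambda ] = [ b ]

Solving the linear system:
  x*      = (0.3738, -1.5421, 0.4328)
  lambda* = (5.86)
  f(x*)   = 18.4758

x* = (0.3738, -1.5421, 0.4328), lambda* = (5.86)


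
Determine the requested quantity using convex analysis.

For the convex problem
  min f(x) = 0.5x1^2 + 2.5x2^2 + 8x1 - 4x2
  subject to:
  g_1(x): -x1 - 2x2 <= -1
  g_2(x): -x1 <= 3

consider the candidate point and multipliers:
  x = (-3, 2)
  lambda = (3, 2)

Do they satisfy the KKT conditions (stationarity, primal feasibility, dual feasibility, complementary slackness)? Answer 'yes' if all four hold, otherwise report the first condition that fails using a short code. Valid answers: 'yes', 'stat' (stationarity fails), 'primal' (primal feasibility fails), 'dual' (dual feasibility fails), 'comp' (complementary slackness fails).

Gradient of f: grad f(x) = Q x + c = (5, 6)
Constraint values g_i(x) = a_i^T x - b_i:
  g_1((-3, 2)) = 0
  g_2((-3, 2)) = 0
Stationarity residual: grad f(x) + sum_i lambda_i a_i = (0, 0)
  -> stationarity OK
Primal feasibility (all g_i <= 0): OK
Dual feasibility (all lambda_i >= 0): OK
Complementary slackness (lambda_i * g_i(x) = 0 for all i): OK

Verdict: yes, KKT holds.

yes


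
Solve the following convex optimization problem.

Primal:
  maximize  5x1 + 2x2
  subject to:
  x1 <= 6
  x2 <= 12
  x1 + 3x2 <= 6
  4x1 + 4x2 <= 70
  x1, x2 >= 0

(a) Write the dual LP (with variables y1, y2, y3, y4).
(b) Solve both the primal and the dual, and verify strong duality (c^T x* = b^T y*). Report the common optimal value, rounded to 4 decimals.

The standard primal-dual pair for 'max c^T x s.t. A x <= b, x >= 0' is:
  Dual:  min b^T y  s.t.  A^T y >= c,  y >= 0.

So the dual LP is:
  minimize  6y1 + 12y2 + 6y3 + 70y4
  subject to:
    y1 + y3 + 4y4 >= 5
    y2 + 3y3 + 4y4 >= 2
    y1, y2, y3, y4 >= 0

Solving the primal: x* = (6, 0).
  primal value c^T x* = 30.
Solving the dual: y* = (4.3333, 0, 0.6667, 0).
  dual value b^T y* = 30.
Strong duality: c^T x* = b^T y*. Confirmed.

30


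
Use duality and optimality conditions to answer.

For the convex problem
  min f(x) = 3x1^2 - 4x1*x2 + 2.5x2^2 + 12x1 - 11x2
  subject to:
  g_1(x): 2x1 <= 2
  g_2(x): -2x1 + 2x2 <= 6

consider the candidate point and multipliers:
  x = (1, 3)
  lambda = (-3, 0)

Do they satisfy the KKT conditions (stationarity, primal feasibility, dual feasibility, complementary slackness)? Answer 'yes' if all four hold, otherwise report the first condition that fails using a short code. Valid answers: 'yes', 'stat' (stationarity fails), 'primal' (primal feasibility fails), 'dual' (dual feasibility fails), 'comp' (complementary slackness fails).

Gradient of f: grad f(x) = Q x + c = (6, 0)
Constraint values g_i(x) = a_i^T x - b_i:
  g_1((1, 3)) = 0
  g_2((1, 3)) = -2
Stationarity residual: grad f(x) + sum_i lambda_i a_i = (0, 0)
  -> stationarity OK
Primal feasibility (all g_i <= 0): OK
Dual feasibility (all lambda_i >= 0): FAILS
Complementary slackness (lambda_i * g_i(x) = 0 for all i): OK

Verdict: the first failing condition is dual_feasibility -> dual.

dual


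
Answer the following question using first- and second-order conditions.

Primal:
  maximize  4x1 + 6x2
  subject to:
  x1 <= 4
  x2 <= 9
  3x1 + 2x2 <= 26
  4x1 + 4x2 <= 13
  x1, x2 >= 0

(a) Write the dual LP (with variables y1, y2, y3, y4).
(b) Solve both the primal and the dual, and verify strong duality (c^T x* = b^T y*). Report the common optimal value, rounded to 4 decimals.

The standard primal-dual pair for 'max c^T x s.t. A x <= b, x >= 0' is:
  Dual:  min b^T y  s.t.  A^T y >= c,  y >= 0.

So the dual LP is:
  minimize  4y1 + 9y2 + 26y3 + 13y4
  subject to:
    y1 + 3y3 + 4y4 >= 4
    y2 + 2y3 + 4y4 >= 6
    y1, y2, y3, y4 >= 0

Solving the primal: x* = (0, 3.25).
  primal value c^T x* = 19.5.
Solving the dual: y* = (0, 0, 0, 1.5).
  dual value b^T y* = 19.5.
Strong duality: c^T x* = b^T y*. Confirmed.

19.5


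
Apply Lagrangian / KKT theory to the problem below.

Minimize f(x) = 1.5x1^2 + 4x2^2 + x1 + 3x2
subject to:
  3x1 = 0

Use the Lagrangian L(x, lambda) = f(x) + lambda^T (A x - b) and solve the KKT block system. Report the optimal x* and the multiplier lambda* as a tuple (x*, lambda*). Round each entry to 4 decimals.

Form the Lagrangian:
  L(x, lambda) = (1/2) x^T Q x + c^T x + lambda^T (A x - b)
Stationarity (grad_x L = 0): Q x + c + A^T lambda = 0.
Primal feasibility: A x = b.

This gives the KKT block system:
  [ Q   A^T ] [ x     ]   [-c ]
  [ A    0  ] [ lambda ] = [ b ]

Solving the linear system:
  x*      = (0, -0.375)
  lambda* = (-0.3333)
  f(x*)   = -0.5625

x* = (0, -0.375), lambda* = (-0.3333)


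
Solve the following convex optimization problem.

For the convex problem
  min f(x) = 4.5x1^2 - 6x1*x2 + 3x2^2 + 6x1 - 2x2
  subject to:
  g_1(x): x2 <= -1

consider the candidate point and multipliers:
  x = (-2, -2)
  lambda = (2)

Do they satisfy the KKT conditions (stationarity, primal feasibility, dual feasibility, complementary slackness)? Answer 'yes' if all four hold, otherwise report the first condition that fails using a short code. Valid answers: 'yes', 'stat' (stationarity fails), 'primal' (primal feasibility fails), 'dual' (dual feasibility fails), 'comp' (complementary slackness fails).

Gradient of f: grad f(x) = Q x + c = (0, -2)
Constraint values g_i(x) = a_i^T x - b_i:
  g_1((-2, -2)) = -1
Stationarity residual: grad f(x) + sum_i lambda_i a_i = (0, 0)
  -> stationarity OK
Primal feasibility (all g_i <= 0): OK
Dual feasibility (all lambda_i >= 0): OK
Complementary slackness (lambda_i * g_i(x) = 0 for all i): FAILS

Verdict: the first failing condition is complementary_slackness -> comp.

comp


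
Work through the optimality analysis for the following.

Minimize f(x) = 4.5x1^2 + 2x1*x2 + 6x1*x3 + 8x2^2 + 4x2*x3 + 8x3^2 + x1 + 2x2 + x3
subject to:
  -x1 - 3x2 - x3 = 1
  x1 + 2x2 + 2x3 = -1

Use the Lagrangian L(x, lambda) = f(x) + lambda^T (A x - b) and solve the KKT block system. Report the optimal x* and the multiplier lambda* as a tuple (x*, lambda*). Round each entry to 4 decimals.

Form the Lagrangian:
  L(x, lambda) = (1/2) x^T Q x + c^T x + lambda^T (A x - b)
Stationarity (grad_x L = 0): Q x + c + A^T lambda = 0.
Primal feasibility: A x = b.

This gives the KKT block system:
  [ Q   A^T ] [ x     ]   [-c ]
  [ A    0  ] [ lambda ] = [ b ]

Solving the linear system:
  x*      = (-0.1, -0.225, -0.225)
  lambda* = (0.7, 2.4)
  f(x*)   = 0.4625

x* = (-0.1, -0.225, -0.225), lambda* = (0.7, 2.4)


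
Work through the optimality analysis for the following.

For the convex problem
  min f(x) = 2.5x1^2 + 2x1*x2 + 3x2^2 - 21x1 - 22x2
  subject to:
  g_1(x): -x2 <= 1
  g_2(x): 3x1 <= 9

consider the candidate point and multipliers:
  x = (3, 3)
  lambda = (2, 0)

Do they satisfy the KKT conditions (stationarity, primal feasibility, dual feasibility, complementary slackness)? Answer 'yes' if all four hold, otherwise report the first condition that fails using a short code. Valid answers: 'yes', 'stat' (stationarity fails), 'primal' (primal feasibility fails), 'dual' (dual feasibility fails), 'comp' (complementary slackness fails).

Gradient of f: grad f(x) = Q x + c = (0, 2)
Constraint values g_i(x) = a_i^T x - b_i:
  g_1((3, 3)) = -4
  g_2((3, 3)) = 0
Stationarity residual: grad f(x) + sum_i lambda_i a_i = (0, 0)
  -> stationarity OK
Primal feasibility (all g_i <= 0): OK
Dual feasibility (all lambda_i >= 0): OK
Complementary slackness (lambda_i * g_i(x) = 0 for all i): FAILS

Verdict: the first failing condition is complementary_slackness -> comp.

comp


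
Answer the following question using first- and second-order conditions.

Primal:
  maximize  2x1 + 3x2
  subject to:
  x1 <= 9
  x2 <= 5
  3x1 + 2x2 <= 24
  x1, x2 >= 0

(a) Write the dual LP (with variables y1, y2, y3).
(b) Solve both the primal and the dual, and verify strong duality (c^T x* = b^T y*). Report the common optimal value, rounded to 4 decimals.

The standard primal-dual pair for 'max c^T x s.t. A x <= b, x >= 0' is:
  Dual:  min b^T y  s.t.  A^T y >= c,  y >= 0.

So the dual LP is:
  minimize  9y1 + 5y2 + 24y3
  subject to:
    y1 + 3y3 >= 2
    y2 + 2y3 >= 3
    y1, y2, y3 >= 0

Solving the primal: x* = (4.6667, 5).
  primal value c^T x* = 24.3333.
Solving the dual: y* = (0, 1.6667, 0.6667).
  dual value b^T y* = 24.3333.
Strong duality: c^T x* = b^T y*. Confirmed.

24.3333


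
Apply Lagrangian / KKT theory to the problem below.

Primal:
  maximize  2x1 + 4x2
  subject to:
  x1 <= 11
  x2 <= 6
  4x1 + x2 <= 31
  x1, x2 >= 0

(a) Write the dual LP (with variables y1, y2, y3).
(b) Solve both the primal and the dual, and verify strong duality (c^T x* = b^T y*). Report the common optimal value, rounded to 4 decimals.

The standard primal-dual pair for 'max c^T x s.t. A x <= b, x >= 0' is:
  Dual:  min b^T y  s.t.  A^T y >= c,  y >= 0.

So the dual LP is:
  minimize  11y1 + 6y2 + 31y3
  subject to:
    y1 + 4y3 >= 2
    y2 + y3 >= 4
    y1, y2, y3 >= 0

Solving the primal: x* = (6.25, 6).
  primal value c^T x* = 36.5.
Solving the dual: y* = (0, 3.5, 0.5).
  dual value b^T y* = 36.5.
Strong duality: c^T x* = b^T y*. Confirmed.

36.5


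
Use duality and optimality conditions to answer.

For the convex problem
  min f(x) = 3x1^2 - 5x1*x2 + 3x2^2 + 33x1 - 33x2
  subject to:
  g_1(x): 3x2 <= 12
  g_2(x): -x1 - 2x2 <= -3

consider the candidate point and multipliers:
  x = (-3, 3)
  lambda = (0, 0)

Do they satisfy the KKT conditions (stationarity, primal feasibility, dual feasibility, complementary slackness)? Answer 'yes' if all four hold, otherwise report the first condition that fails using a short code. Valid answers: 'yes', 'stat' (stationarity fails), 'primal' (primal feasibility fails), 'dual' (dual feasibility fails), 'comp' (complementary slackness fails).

Gradient of f: grad f(x) = Q x + c = (0, 0)
Constraint values g_i(x) = a_i^T x - b_i:
  g_1((-3, 3)) = -3
  g_2((-3, 3)) = 0
Stationarity residual: grad f(x) + sum_i lambda_i a_i = (0, 0)
  -> stationarity OK
Primal feasibility (all g_i <= 0): OK
Dual feasibility (all lambda_i >= 0): OK
Complementary slackness (lambda_i * g_i(x) = 0 for all i): OK

Verdict: yes, KKT holds.

yes


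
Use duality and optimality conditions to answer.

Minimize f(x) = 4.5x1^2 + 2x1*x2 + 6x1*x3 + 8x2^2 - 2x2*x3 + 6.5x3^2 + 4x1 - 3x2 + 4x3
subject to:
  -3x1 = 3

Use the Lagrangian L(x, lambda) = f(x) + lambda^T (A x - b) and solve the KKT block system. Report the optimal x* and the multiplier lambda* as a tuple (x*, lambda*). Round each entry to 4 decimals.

Form the Lagrangian:
  L(x, lambda) = (1/2) x^T Q x + c^T x + lambda^T (A x - b)
Stationarity (grad_x L = 0): Q x + c + A^T lambda = 0.
Primal feasibility: A x = b.

This gives the KKT block system:
  [ Q   A^T ] [ x     ]   [-c ]
  [ A    0  ] [ lambda ] = [ b ]

Solving the linear system:
  x*      = (-1, 0.3382, 0.2059)
  lambda* = (-1.0294)
  f(x*)   = -0.5515

x* = (-1, 0.3382, 0.2059), lambda* = (-1.0294)


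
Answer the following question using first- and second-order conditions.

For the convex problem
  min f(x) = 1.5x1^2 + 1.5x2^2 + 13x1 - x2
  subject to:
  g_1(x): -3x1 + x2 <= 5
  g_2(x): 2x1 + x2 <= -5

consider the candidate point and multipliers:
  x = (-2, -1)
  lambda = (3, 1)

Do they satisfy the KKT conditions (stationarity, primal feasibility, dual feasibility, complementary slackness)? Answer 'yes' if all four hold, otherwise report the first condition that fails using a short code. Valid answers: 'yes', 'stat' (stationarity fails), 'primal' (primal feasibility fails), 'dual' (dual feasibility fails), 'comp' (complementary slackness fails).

Gradient of f: grad f(x) = Q x + c = (7, -4)
Constraint values g_i(x) = a_i^T x - b_i:
  g_1((-2, -1)) = 0
  g_2((-2, -1)) = 0
Stationarity residual: grad f(x) + sum_i lambda_i a_i = (0, 0)
  -> stationarity OK
Primal feasibility (all g_i <= 0): OK
Dual feasibility (all lambda_i >= 0): OK
Complementary slackness (lambda_i * g_i(x) = 0 for all i): OK

Verdict: yes, KKT holds.

yes


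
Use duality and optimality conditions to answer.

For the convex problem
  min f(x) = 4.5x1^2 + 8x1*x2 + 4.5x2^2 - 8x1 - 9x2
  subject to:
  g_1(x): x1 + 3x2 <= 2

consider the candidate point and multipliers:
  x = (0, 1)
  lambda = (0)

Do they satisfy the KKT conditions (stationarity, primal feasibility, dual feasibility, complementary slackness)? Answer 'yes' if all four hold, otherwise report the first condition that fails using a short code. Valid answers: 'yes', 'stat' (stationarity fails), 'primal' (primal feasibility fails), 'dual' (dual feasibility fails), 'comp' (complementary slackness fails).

Gradient of f: grad f(x) = Q x + c = (0, 0)
Constraint values g_i(x) = a_i^T x - b_i:
  g_1((0, 1)) = 1
Stationarity residual: grad f(x) + sum_i lambda_i a_i = (0, 0)
  -> stationarity OK
Primal feasibility (all g_i <= 0): FAILS
Dual feasibility (all lambda_i >= 0): OK
Complementary slackness (lambda_i * g_i(x) = 0 for all i): OK

Verdict: the first failing condition is primal_feasibility -> primal.

primal


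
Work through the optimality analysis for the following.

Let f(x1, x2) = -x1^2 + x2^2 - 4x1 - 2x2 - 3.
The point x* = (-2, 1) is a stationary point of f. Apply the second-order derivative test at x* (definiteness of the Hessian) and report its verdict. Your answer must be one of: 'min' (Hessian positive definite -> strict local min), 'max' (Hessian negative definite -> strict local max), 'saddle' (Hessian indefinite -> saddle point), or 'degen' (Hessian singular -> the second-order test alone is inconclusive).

Compute the Hessian H = grad^2 f:
  H = [[-2, 0], [0, 2]]
Verify stationarity: grad f(x*) = H x* + g = (0, 0).
Eigenvalues of H: -2, 2.
Eigenvalues have mixed signs, so H is indefinite -> x* is a saddle point.

saddle


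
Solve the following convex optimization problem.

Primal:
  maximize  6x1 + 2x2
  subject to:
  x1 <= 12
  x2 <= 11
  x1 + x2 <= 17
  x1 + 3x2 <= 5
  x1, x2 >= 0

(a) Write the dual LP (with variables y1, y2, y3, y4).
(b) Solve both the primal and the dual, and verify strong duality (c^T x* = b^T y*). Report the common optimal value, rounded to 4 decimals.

The standard primal-dual pair for 'max c^T x s.t. A x <= b, x >= 0' is:
  Dual:  min b^T y  s.t.  A^T y >= c,  y >= 0.

So the dual LP is:
  minimize  12y1 + 11y2 + 17y3 + 5y4
  subject to:
    y1 + y3 + y4 >= 6
    y2 + y3 + 3y4 >= 2
    y1, y2, y3, y4 >= 0

Solving the primal: x* = (5, 0).
  primal value c^T x* = 30.
Solving the dual: y* = (0, 0, 0, 6).
  dual value b^T y* = 30.
Strong duality: c^T x* = b^T y*. Confirmed.

30


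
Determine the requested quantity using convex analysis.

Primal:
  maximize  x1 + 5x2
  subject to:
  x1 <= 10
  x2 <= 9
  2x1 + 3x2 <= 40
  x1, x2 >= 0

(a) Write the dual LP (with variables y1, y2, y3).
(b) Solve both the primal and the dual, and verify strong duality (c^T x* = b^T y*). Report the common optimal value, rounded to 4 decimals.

The standard primal-dual pair for 'max c^T x s.t. A x <= b, x >= 0' is:
  Dual:  min b^T y  s.t.  A^T y >= c,  y >= 0.

So the dual LP is:
  minimize  10y1 + 9y2 + 40y3
  subject to:
    y1 + 2y3 >= 1
    y2 + 3y3 >= 5
    y1, y2, y3 >= 0

Solving the primal: x* = (6.5, 9).
  primal value c^T x* = 51.5.
Solving the dual: y* = (0, 3.5, 0.5).
  dual value b^T y* = 51.5.
Strong duality: c^T x* = b^T y*. Confirmed.

51.5


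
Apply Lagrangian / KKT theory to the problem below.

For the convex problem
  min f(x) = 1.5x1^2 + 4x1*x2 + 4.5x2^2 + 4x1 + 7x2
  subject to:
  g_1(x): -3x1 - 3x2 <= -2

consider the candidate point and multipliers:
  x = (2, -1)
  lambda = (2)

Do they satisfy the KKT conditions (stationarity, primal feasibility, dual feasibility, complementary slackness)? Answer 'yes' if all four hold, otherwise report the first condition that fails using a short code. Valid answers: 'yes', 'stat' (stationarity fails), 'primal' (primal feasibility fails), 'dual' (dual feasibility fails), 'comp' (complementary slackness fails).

Gradient of f: grad f(x) = Q x + c = (6, 6)
Constraint values g_i(x) = a_i^T x - b_i:
  g_1((2, -1)) = -1
Stationarity residual: grad f(x) + sum_i lambda_i a_i = (0, 0)
  -> stationarity OK
Primal feasibility (all g_i <= 0): OK
Dual feasibility (all lambda_i >= 0): OK
Complementary slackness (lambda_i * g_i(x) = 0 for all i): FAILS

Verdict: the first failing condition is complementary_slackness -> comp.

comp


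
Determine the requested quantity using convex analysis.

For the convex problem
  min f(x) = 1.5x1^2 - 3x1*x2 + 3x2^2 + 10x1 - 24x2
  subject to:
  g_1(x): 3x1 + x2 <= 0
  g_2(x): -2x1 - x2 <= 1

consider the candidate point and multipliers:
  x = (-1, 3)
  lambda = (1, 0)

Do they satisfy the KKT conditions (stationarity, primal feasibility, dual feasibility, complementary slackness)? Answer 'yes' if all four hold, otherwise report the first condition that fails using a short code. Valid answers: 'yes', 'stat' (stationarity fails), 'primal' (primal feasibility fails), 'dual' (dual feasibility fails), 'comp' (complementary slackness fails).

Gradient of f: grad f(x) = Q x + c = (-2, -3)
Constraint values g_i(x) = a_i^T x - b_i:
  g_1((-1, 3)) = 0
  g_2((-1, 3)) = -2
Stationarity residual: grad f(x) + sum_i lambda_i a_i = (1, -2)
  -> stationarity FAILS
Primal feasibility (all g_i <= 0): OK
Dual feasibility (all lambda_i >= 0): OK
Complementary slackness (lambda_i * g_i(x) = 0 for all i): OK

Verdict: the first failing condition is stationarity -> stat.

stat


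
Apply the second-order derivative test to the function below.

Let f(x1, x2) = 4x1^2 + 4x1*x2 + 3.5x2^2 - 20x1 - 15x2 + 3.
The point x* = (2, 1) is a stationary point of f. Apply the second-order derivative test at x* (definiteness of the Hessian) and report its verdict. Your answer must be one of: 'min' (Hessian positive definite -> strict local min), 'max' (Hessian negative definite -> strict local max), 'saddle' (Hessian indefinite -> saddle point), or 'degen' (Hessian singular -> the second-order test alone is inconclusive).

Compute the Hessian H = grad^2 f:
  H = [[8, 4], [4, 7]]
Verify stationarity: grad f(x*) = H x* + g = (0, 0).
Eigenvalues of H: 3.4689, 11.5311.
Both eigenvalues > 0, so H is positive definite -> x* is a strict local min.

min


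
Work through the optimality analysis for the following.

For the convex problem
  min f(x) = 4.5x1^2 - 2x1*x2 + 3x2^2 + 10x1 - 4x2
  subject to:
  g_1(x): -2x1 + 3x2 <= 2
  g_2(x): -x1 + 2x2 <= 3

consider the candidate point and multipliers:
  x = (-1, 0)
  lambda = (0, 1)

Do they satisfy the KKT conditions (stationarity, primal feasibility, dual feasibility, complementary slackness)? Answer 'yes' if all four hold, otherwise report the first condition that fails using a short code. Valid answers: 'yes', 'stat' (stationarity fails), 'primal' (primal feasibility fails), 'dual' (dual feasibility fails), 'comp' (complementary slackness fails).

Gradient of f: grad f(x) = Q x + c = (1, -2)
Constraint values g_i(x) = a_i^T x - b_i:
  g_1((-1, 0)) = 0
  g_2((-1, 0)) = -2
Stationarity residual: grad f(x) + sum_i lambda_i a_i = (0, 0)
  -> stationarity OK
Primal feasibility (all g_i <= 0): OK
Dual feasibility (all lambda_i >= 0): OK
Complementary slackness (lambda_i * g_i(x) = 0 for all i): FAILS

Verdict: the first failing condition is complementary_slackness -> comp.

comp


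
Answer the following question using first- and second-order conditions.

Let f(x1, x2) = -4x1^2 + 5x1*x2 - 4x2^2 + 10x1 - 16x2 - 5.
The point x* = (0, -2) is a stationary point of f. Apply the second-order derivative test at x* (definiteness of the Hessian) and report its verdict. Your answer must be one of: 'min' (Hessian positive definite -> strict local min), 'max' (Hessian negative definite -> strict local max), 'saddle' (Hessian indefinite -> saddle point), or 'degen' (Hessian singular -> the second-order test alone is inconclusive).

Compute the Hessian H = grad^2 f:
  H = [[-8, 5], [5, -8]]
Verify stationarity: grad f(x*) = H x* + g = (0, 0).
Eigenvalues of H: -13, -3.
Both eigenvalues < 0, so H is negative definite -> x* is a strict local max.

max


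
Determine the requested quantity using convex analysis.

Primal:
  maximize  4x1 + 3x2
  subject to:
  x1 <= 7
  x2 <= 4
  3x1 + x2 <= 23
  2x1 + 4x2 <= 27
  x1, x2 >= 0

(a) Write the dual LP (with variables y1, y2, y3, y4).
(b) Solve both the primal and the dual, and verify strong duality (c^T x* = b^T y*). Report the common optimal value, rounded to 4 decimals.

The standard primal-dual pair for 'max c^T x s.t. A x <= b, x >= 0' is:
  Dual:  min b^T y  s.t.  A^T y >= c,  y >= 0.

So the dual LP is:
  minimize  7y1 + 4y2 + 23y3 + 27y4
  subject to:
    y1 + 3y3 + 2y4 >= 4
    y2 + y3 + 4y4 >= 3
    y1, y2, y3, y4 >= 0

Solving the primal: x* = (6.5, 3.5).
  primal value c^T x* = 36.5.
Solving the dual: y* = (0, 0, 1, 0.5).
  dual value b^T y* = 36.5.
Strong duality: c^T x* = b^T y*. Confirmed.

36.5


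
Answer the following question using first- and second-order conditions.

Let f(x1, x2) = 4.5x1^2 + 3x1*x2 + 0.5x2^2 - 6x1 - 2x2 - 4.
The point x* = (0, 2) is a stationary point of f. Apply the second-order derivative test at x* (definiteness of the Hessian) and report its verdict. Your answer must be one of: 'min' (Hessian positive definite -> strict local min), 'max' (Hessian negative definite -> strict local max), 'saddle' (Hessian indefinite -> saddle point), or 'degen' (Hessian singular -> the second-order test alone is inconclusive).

Compute the Hessian H = grad^2 f:
  H = [[9, 3], [3, 1]]
Verify stationarity: grad f(x*) = H x* + g = (0, 0).
Eigenvalues of H: 0, 10.
H has a zero eigenvalue (singular; positive semidefinite but not definite), so H is neither positive definite, negative definite, nor indefinite. The second-order test alone is inconclusive -> degen.
(Indeed, f is constant along the null direction of H through x*, so x* is not a strict local extremum.)

degen


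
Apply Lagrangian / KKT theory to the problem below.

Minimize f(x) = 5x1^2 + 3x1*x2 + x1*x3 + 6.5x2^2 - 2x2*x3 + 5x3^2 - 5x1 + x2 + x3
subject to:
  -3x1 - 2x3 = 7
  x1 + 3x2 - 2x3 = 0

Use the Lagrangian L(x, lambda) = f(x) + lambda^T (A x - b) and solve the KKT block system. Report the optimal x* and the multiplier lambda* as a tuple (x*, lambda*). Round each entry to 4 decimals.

Form the Lagrangian:
  L(x, lambda) = (1/2) x^T Q x + c^T x + lambda^T (A x - b)
Stationarity (grad_x L = 0): Q x + c + A^T lambda = 0.
Primal feasibility: A x = b.

This gives the KKT block system:
  [ Q   A^T ] [ x     ]   [-c ]
  [ A    0  ] [ lambda ] = [ b ]

Solving the linear system:
  x*      = (-1.5918, -0.2109, -1.1123)
  lambda* = (-7.0774, 1.431)
  f(x*)   = 28.0888

x* = (-1.5918, -0.2109, -1.1123), lambda* = (-7.0774, 1.431)


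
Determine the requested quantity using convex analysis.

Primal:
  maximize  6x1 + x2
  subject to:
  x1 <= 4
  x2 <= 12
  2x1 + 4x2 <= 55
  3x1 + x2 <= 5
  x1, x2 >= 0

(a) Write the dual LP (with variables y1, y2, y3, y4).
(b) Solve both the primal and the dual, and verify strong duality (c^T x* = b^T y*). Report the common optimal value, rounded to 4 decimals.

The standard primal-dual pair for 'max c^T x s.t. A x <= b, x >= 0' is:
  Dual:  min b^T y  s.t.  A^T y >= c,  y >= 0.

So the dual LP is:
  minimize  4y1 + 12y2 + 55y3 + 5y4
  subject to:
    y1 + 2y3 + 3y4 >= 6
    y2 + 4y3 + y4 >= 1
    y1, y2, y3, y4 >= 0

Solving the primal: x* = (1.6667, 0).
  primal value c^T x* = 10.
Solving the dual: y* = (0, 0, 0, 2).
  dual value b^T y* = 10.
Strong duality: c^T x* = b^T y*. Confirmed.

10
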